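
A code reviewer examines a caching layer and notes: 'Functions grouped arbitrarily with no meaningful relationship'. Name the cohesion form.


Reasoning: Worst: random grouping
Type: Coincidental cohesion

Coincidental cohesion


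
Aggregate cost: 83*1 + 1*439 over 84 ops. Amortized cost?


Formula: Amortized cost = Total cost / Operations
Total cost = (83 * 1) + (1 * 439)
Total cost = 83 + 439 = 522
Amortized = 522 / 84 = 6.2143

6.2143


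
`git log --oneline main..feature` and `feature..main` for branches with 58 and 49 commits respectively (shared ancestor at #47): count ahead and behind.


Common ancestor: commit #47
feature commits after divergence: 58 - 47 = 11
main commits after divergence: 49 - 47 = 2
feature is 11 commits ahead of main
main is 2 commits ahead of feature

feature ahead: 11, main ahead: 2


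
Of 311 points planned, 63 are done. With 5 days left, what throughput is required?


Formula: Required rate = Remaining points / Days left
Remaining = 311 - 63 = 248 points
Required rate = 248 / 5 = 49.6 points/day

49.6 points/day


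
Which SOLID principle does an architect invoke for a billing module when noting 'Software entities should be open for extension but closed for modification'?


This describes the Open/Closed Principle (OCP)

Open/Closed Principle (OCP)


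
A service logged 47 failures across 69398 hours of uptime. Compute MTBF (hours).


Formula: MTBF = Total operating time / Number of failures
MTBF = 69398 / 47
MTBF = 1476.55 hours

1476.55 hours


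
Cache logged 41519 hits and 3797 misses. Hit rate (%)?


Formula: hit rate = hits / (hits + misses) * 100
hit rate = 41519 / (41519 + 3797) * 100
hit rate = 41519 / 45316 * 100
hit rate = 91.62%

91.62%


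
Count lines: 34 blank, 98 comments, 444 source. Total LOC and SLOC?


Total LOC = blank + comment + code
Total LOC = 34 + 98 + 444 = 576
SLOC (source only) = code = 444

Total LOC: 576, SLOC: 444


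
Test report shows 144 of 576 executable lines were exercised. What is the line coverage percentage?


Coverage = covered / total * 100
Coverage = 144 / 576 * 100
Coverage = 25.0%

25.0%


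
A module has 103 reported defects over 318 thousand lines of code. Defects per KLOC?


Defect density = defects / KLOC
Defect density = 103 / 318
Defect density = 0.324 defects/KLOC

0.324 defects/KLOC


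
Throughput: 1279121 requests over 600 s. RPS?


Formula: throughput = requests / seconds
throughput = 1279121 / 600
throughput = 2131.87 requests/second

2131.87 requests/second


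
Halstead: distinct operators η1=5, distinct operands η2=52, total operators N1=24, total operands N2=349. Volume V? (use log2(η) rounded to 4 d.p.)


Formula: V = N * log2(η), where N = N1 + N2 and η = η1 + η2
η = 5 + 52 = 57
N = 24 + 349 = 373
log2(57) ≈ 5.8329
V = 373 * 5.8329 = 2175.67

2175.67


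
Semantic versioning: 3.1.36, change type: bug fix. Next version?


Current: 3.1.36
Change category: 'bug fix' → patch bump
SemVer rule: patch bump → increment PATCH (MAJOR and MINOR unchanged)
New: 3.1.37

3.1.37


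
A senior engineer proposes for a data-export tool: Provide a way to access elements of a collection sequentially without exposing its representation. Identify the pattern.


This matches the Iterator pattern

Iterator


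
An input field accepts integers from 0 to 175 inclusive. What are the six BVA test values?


Range: [0, 175]
Boundaries: just below min, min, min+1, max-1, max, just above max
Values: [-1, 0, 1, 174, 175, 176]

[-1, 0, 1, 174, 175, 176]


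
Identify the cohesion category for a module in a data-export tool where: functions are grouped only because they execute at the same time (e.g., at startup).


Reasoning: Related by timing only
Type: Temporal cohesion

Temporal cohesion


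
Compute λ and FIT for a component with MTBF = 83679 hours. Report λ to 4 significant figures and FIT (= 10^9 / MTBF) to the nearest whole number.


Formula: λ = 1 / MTBF; FIT = λ × 1e9 = 1e9 / MTBF
λ = 1 / 83679 ≈ 1.195e-05 failures/hour
FIT = 1e9 / 83679 ≈ 11950 failures per 1e9 hours (nearest whole number)

λ = 1.195e-05 /h, FIT = 11950


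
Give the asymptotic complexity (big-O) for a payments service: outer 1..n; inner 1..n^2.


Reasoning: n times n^2
Complexity: O(n^3)

O(n^3)


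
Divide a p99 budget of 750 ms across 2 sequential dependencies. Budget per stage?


Formula: per_stage = total_budget / stages
per_stage = 750 / 2
per_stage = 375.0 ms

375.0 ms


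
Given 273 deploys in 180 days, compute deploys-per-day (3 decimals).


Formula: deployments per day = releases / days
= 273 / 180
= 1.517 deploys/day
(equivalently, 10.62 deploys/week)

1.517 deploys/day


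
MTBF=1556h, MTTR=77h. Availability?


Availability = MTBF / (MTBF + MTTR)
Availability = 1556 / (1556 + 77)
Availability = 1556 / 1633
Availability = 95.2848%

95.2848%


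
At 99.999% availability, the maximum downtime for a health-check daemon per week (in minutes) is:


Formula: allowed downtime = period * (100 - SLA) / 100
Period (week) = 10080 minutes
Unavailability fraction = (100 - 99.999) / 100
Allowed downtime = 10080 * (100 - 99.999) / 100
Allowed downtime = 0.1008 minutes

0.1008 minutes


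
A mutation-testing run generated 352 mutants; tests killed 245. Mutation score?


Mutation score = killed / total * 100
Mutation score = 245 / 352 * 100
Mutation score = 69.6%

69.6%


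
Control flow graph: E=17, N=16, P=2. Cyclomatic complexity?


Formula: V(G) = E - N + 2P
V(G) = 17 - 16 + 2*2
V(G) = 1 + 4
V(G) = 5

5


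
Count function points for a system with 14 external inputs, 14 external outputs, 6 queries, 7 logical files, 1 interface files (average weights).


UFP = EI*4 + EO*5 + EQ*4 + ILF*10 + EIF*7
UFP = 14*4 + 14*5 + 6*4 + 7*10 + 1*7
UFP = 56 + 70 + 24 + 70 + 7
UFP = 227

227


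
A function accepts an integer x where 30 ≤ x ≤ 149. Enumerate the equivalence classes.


Valid range: [30, 149]
Class 1: x < 30 — invalid
Class 2: 30 ≤ x ≤ 149 — valid
Class 3: x > 149 — invalid
Total equivalence classes: 3

3 equivalence classes


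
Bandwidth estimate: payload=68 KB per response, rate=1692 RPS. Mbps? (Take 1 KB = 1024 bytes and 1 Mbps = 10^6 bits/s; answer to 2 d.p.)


Formula: Mbps = payload_bytes * RPS * 8 / 1e6
Payload per request = 68 KB = 68 * 1024 = 69632 bytes
Total bytes/sec = 69632 * 1692 = 117817344
Total bits/sec = 117817344 * 8 = 942538752
Mbps = 942538752 / 1e6 = 942.54

942.54 Mbps


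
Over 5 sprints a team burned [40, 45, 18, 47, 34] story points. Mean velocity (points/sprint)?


Formula: Avg velocity = Total points / Number of sprints
Points: [40, 45, 18, 47, 34]
Sum = 40 + 45 + 18 + 47 + 34 = 184
Avg velocity = 184 / 5 = 36.8 points/sprint

36.8 points/sprint


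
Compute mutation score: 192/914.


Mutation score = killed / total * 100
Mutation score = 192 / 914 * 100
Mutation score = 21.01%

21.01%


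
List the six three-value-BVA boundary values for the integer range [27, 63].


Range: [27, 63]
Boundaries: just below min, min, min+1, max-1, max, just above max
Values: [26, 27, 28, 62, 63, 64]

[26, 27, 28, 62, 63, 64]


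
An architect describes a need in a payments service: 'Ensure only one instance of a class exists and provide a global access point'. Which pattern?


This matches the Singleton pattern

Singleton


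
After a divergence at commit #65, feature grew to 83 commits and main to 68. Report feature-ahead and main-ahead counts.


Common ancestor: commit #65
feature commits after divergence: 83 - 65 = 18
main commits after divergence: 68 - 65 = 3
feature is 18 commits ahead of main
main is 3 commits ahead of feature

feature ahead: 18, main ahead: 3


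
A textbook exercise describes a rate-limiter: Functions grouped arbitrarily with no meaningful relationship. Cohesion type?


Reasoning: Worst: random grouping
Type: Coincidental cohesion

Coincidental cohesion


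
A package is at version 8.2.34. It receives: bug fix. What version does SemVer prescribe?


Current: 8.2.34
Change category: 'bug fix' → patch bump
SemVer rule: patch bump → increment PATCH (MAJOR and MINOR unchanged)
New: 8.2.35

8.2.35


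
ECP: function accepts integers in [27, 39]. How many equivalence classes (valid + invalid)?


Valid range: [27, 39]
Class 1: x < 27 — invalid
Class 2: 27 ≤ x ≤ 39 — valid
Class 3: x > 39 — invalid
Total equivalence classes: 3

3 equivalence classes


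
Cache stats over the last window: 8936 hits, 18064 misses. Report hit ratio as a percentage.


Formula: hit rate = hits / (hits + misses) * 100
hit rate = 8936 / (8936 + 18064) * 100
hit rate = 8936 / 27000 * 100
hit rate = 33.1%

33.1%


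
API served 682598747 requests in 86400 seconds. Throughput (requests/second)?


Formula: throughput = requests / seconds
throughput = 682598747 / 86400
throughput = 7900.45 requests/second

7900.45 requests/second


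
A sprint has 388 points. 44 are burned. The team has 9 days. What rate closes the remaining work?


Formula: Required rate = Remaining points / Days left
Remaining = 388 - 44 = 344 points
Required rate = 344 / 9 = 38.22 points/day

38.22 points/day


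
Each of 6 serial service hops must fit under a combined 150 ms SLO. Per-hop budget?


Formula: per_stage = total_budget / stages
per_stage = 150 / 6
per_stage = 25.0 ms

25.0 ms


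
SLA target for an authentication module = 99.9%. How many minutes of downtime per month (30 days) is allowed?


Formula: allowed downtime = period * (100 - SLA) / 100
Period (month (30 days)) = 43200 minutes
Unavailability fraction = (100 - 99.9) / 100
Allowed downtime = 43200 * (100 - 99.9) / 100
Allowed downtime = 43.2 minutes

43.2 minutes


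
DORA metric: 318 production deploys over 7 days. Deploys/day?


Formula: deployments per day = releases / days
= 318 / 7
= 45.429 deploys/day
(equivalently, 318.0 deploys/week)

45.429 deploys/day


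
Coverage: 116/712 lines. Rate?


Coverage = covered / total * 100
Coverage = 116 / 712 * 100
Coverage = 16.29%

16.29%


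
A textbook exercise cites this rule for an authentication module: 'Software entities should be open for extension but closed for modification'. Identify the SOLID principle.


This describes the Open/Closed Principle (OCP)

Open/Closed Principle (OCP)


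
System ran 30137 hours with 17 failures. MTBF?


Formula: MTBF = Total operating time / Number of failures
MTBF = 30137 / 17
MTBF = 1772.76 hours

1772.76 hours


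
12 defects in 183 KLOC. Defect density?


Defect density = defects / KLOC
Defect density = 12 / 183
Defect density = 0.066 defects/KLOC

0.066 defects/KLOC


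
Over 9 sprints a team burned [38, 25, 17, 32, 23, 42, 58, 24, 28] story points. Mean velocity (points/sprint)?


Formula: Avg velocity = Total points / Number of sprints
Points: [38, 25, 17, 32, 23, 42, 58, 24, 28]
Sum = 38 + 25 + 17 + 32 + 23 + 42 + 58 + 24 + 28 = 287
Avg velocity = 287 / 9 = 31.89 points/sprint

31.89 points/sprint


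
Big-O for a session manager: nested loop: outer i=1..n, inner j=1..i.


Reasoning: triangle: n(n+1)/2 ~ n^2/2
Complexity: O(n^2)

O(n^2)


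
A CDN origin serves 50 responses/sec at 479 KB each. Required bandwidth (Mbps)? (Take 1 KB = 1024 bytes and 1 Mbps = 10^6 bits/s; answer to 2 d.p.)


Formula: Mbps = payload_bytes * RPS * 8 / 1e6
Payload per request = 479 KB = 479 * 1024 = 490496 bytes
Total bytes/sec = 490496 * 50 = 24524800
Total bits/sec = 24524800 * 8 = 196198400
Mbps = 196198400 / 1e6 = 196.2

196.2 Mbps


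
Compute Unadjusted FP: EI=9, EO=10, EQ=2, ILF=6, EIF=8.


UFP = EI*4 + EO*5 + EQ*4 + ILF*10 + EIF*7
UFP = 9*4 + 10*5 + 2*4 + 6*10 + 8*7
UFP = 36 + 50 + 8 + 60 + 56
UFP = 210

210


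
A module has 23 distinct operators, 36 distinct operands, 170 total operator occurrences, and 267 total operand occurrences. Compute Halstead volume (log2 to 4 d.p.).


Formula: V = N * log2(η), where N = N1 + N2 and η = η1 + η2
η = 23 + 36 = 59
N = 170 + 267 = 437
log2(59) ≈ 5.8826
V = 437 * 5.8826 = 2570.70

2570.70


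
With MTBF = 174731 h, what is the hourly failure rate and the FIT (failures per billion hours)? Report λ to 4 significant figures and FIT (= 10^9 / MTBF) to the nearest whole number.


Formula: λ = 1 / MTBF; FIT = λ × 1e9 = 1e9 / MTBF
λ = 1 / 174731 ≈ 5.723e-06 failures/hour
FIT = 1e9 / 174731 ≈ 5723 failures per 1e9 hours (nearest whole number)

λ = 5.723e-06 /h, FIT = 5723


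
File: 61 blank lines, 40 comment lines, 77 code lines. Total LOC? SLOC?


Total LOC = blank + comment + code
Total LOC = 61 + 40 + 77 = 178
SLOC (source only) = code = 77

Total LOC: 178, SLOC: 77


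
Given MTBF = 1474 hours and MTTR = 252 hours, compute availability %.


Availability = MTBF / (MTBF + MTTR)
Availability = 1474 / (1474 + 252)
Availability = 1474 / 1726
Availability = 85.3998%

85.3998%


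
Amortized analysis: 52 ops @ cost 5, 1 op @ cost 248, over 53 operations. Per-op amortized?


Formula: Amortized cost = Total cost / Operations
Total cost = (52 * 5) + (1 * 248)
Total cost = 260 + 248 = 508
Amortized = 508 / 53 = 9.5849

9.5849


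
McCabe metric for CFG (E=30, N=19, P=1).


Formula: V(G) = E - N + 2P
V(G) = 30 - 19 + 2*1
V(G) = 11 + 2
V(G) = 13

13


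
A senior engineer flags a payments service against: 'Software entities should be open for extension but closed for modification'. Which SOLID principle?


This describes the Open/Closed Principle (OCP)

Open/Closed Principle (OCP)


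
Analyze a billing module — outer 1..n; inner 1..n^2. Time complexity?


Reasoning: n times n^2
Complexity: O(n^3)

O(n^3)


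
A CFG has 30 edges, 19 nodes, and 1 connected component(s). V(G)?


Formula: V(G) = E - N + 2P
V(G) = 30 - 19 + 2*1
V(G) = 11 + 2
V(G) = 13

13


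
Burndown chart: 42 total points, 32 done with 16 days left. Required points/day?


Formula: Required rate = Remaining points / Days left
Remaining = 42 - 32 = 10 points
Required rate = 10 / 16 = 0.63 points/day

0.63 points/day


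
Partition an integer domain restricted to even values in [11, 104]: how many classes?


Constraint: even integers in [11, 104]
Class 1: x < 11 — out-of-range invalid
Class 2: x in [11,104] but odd — wrong type invalid
Class 3: x in [11,104] and even — valid
Class 4: x > 104 — out-of-range invalid
Total equivalence classes: 4

4 equivalence classes


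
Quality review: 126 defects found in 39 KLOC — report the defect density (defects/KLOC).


Defect density = defects / KLOC
Defect density = 126 / 39
Defect density = 3.231 defects/KLOC

3.231 defects/KLOC


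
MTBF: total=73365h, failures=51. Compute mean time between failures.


Formula: MTBF = Total operating time / Number of failures
MTBF = 73365 / 51
MTBF = 1438.53 hours

1438.53 hours


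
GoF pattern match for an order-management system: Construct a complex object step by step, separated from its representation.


This matches the Builder pattern

Builder


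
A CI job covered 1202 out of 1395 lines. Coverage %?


Coverage = covered / total * 100
Coverage = 1202 / 1395 * 100
Coverage = 86.16%

86.16%


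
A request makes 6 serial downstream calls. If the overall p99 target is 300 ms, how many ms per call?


Formula: per_stage = total_budget / stages
per_stage = 300 / 6
per_stage = 50.0 ms

50.0 ms


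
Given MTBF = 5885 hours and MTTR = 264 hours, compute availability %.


Availability = MTBF / (MTBF + MTTR)
Availability = 5885 / (5885 + 264)
Availability = 5885 / 6149
Availability = 95.7066%

95.7066%


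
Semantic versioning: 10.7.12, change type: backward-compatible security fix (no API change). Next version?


Current: 10.7.12
Change category: 'backward-compatible security fix (no API change)' → patch bump
SemVer rule: patch bump → increment PATCH (MAJOR and MINOR unchanged)
New: 10.7.13

10.7.13


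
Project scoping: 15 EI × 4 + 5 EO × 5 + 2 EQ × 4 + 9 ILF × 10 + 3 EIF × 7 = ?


UFP = EI*4 + EO*5 + EQ*4 + ILF*10 + EIF*7
UFP = 15*4 + 5*5 + 2*4 + 9*10 + 3*7
UFP = 60 + 25 + 8 + 90 + 21
UFP = 204

204


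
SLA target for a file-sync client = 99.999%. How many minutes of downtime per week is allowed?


Formula: allowed downtime = period * (100 - SLA) / 100
Period (week) = 10080 minutes
Unavailability fraction = (100 - 99.999) / 100
Allowed downtime = 10080 * (100 - 99.999) / 100
Allowed downtime = 0.1008 minutes

0.1008 minutes


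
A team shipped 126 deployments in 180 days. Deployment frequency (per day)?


Formula: deployments per day = releases / days
= 126 / 180
= 0.7 deploys/day
(equivalently, 4.9 deploys/week)

0.7 deploys/day


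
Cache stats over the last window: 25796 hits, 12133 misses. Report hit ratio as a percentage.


Formula: hit rate = hits / (hits + misses) * 100
hit rate = 25796 / (25796 + 12133) * 100
hit rate = 25796 / 37929 * 100
hit rate = 68.01%

68.01%


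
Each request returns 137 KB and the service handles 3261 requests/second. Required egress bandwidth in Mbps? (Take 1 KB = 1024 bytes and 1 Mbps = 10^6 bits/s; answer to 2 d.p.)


Formula: Mbps = payload_bytes * RPS * 8 / 1e6
Payload per request = 137 KB = 137 * 1024 = 140288 bytes
Total bytes/sec = 140288 * 3261 = 457479168
Total bits/sec = 457479168 * 8 = 3659833344
Mbps = 3659833344 / 1e6 = 3659.83

3659.83 Mbps


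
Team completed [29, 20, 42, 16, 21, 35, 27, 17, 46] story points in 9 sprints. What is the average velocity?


Formula: Avg velocity = Total points / Number of sprints
Points: [29, 20, 42, 16, 21, 35, 27, 17, 46]
Sum = 29 + 20 + 42 + 16 + 21 + 35 + 27 + 17 + 46 = 253
Avg velocity = 253 / 9 = 28.11 points/sprint

28.11 points/sprint


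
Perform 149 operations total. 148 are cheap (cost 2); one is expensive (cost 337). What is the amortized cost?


Formula: Amortized cost = Total cost / Operations
Total cost = (148 * 2) + (1 * 337)
Total cost = 296 + 337 = 633
Amortized = 633 / 149 = 4.2483

4.2483


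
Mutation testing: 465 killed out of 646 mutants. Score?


Mutation score = killed / total * 100
Mutation score = 465 / 646 * 100
Mutation score = 71.98%

71.98%


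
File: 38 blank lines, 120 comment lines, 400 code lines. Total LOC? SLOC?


Total LOC = blank + comment + code
Total LOC = 38 + 120 + 400 = 558
SLOC (source only) = code = 400

Total LOC: 558, SLOC: 400


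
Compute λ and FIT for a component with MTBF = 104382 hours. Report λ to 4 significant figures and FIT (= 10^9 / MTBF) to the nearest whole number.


Formula: λ = 1 / MTBF; FIT = λ × 1e9 = 1e9 / MTBF
λ = 1 / 104382 ≈ 9.580e-06 failures/hour
FIT = 1e9 / 104382 ≈ 9580 failures per 1e9 hours (nearest whole number)

λ = 9.580e-06 /h, FIT = 9580


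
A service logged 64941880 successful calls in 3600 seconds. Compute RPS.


Formula: throughput = requests / seconds
throughput = 64941880 / 3600
throughput = 18039.41 requests/second

18039.41 requests/second


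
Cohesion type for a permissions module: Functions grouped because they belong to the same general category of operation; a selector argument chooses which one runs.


Reasoning: Grouped by category of activity, not by data or sequence
Type: Logical cohesion

Logical cohesion


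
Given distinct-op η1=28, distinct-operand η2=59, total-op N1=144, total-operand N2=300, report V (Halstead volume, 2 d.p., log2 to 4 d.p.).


Formula: V = N * log2(η), where N = N1 + N2 and η = η1 + η2
η = 28 + 59 = 87
N = 144 + 300 = 444
log2(87) ≈ 6.4429
V = 444 * 6.4429 = 2860.65

2860.65


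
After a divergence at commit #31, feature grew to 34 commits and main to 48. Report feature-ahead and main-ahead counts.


Common ancestor: commit #31
feature commits after divergence: 34 - 31 = 3
main commits after divergence: 48 - 31 = 17
feature is 3 commits ahead of main
main is 17 commits ahead of feature

feature ahead: 3, main ahead: 17


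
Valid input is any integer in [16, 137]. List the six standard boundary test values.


Range: [16, 137]
Boundaries: just below min, min, min+1, max-1, max, just above max
Values: [15, 16, 17, 136, 137, 138]

[15, 16, 17, 136, 137, 138]


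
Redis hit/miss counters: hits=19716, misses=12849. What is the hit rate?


Formula: hit rate = hits / (hits + misses) * 100
hit rate = 19716 / (19716 + 12849) * 100
hit rate = 19716 / 32565 * 100
hit rate = 60.54%

60.54%


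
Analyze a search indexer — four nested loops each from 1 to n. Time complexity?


Reasoning: four levels of nesting
Complexity: O(n^4)

O(n^4)


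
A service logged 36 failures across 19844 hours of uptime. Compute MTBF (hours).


Formula: MTBF = Total operating time / Number of failures
MTBF = 19844 / 36
MTBF = 551.22 hours

551.22 hours


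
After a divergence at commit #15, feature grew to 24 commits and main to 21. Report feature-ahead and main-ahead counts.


Common ancestor: commit #15
feature commits after divergence: 24 - 15 = 9
main commits after divergence: 21 - 15 = 6
feature is 9 commits ahead of main
main is 6 commits ahead of feature

feature ahead: 9, main ahead: 6


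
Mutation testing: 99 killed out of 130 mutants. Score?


Mutation score = killed / total * 100
Mutation score = 99 / 130 * 100
Mutation score = 76.15%

76.15%


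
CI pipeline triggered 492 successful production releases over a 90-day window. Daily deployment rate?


Formula: deployments per day = releases / days
= 492 / 90
= 5.467 deploys/day
(equivalently, 38.27 deploys/week)

5.467 deploys/day


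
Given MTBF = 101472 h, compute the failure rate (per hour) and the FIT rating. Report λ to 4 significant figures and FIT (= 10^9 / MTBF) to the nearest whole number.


Formula: λ = 1 / MTBF; FIT = λ × 1e9 = 1e9 / MTBF
λ = 1 / 101472 ≈ 9.855e-06 failures/hour
FIT = 1e9 / 101472 ≈ 9855 failures per 1e9 hours (nearest whole number)

λ = 9.855e-06 /h, FIT = 9855


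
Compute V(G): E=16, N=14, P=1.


Formula: V(G) = E - N + 2P
V(G) = 16 - 14 + 2*1
V(G) = 2 + 2
V(G) = 4

4


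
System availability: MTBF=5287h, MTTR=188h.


Availability = MTBF / (MTBF + MTTR)
Availability = 5287 / (5287 + 188)
Availability = 5287 / 5475
Availability = 96.5662%

96.5662%


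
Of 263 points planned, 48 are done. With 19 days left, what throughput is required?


Formula: Required rate = Remaining points / Days left
Remaining = 263 - 48 = 215 points
Required rate = 215 / 19 = 11.32 points/day

11.32 points/day


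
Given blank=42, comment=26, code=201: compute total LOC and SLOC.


Total LOC = blank + comment + code
Total LOC = 42 + 26 + 201 = 269
SLOC (source only) = code = 201

Total LOC: 269, SLOC: 201


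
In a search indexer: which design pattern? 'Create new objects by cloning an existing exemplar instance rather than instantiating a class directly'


This matches the Prototype pattern

Prototype


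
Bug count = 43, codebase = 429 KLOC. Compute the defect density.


Defect density = defects / KLOC
Defect density = 43 / 429
Defect density = 0.1 defects/KLOC

0.1 defects/KLOC


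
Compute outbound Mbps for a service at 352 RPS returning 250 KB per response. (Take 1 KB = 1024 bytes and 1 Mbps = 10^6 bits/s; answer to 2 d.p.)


Formula: Mbps = payload_bytes * RPS * 8 / 1e6
Payload per request = 250 KB = 250 * 1024 = 256000 bytes
Total bytes/sec = 256000 * 352 = 90112000
Total bits/sec = 90112000 * 8 = 720896000
Mbps = 720896000 / 1e6 = 720.9

720.9 Mbps


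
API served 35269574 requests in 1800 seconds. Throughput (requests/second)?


Formula: throughput = requests / seconds
throughput = 35269574 / 1800
throughput = 19594.21 requests/second

19594.21 requests/second


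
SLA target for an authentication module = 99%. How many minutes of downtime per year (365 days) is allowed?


Formula: allowed downtime = period * (100 - SLA) / 100
Period (year (365 days)) = 525600 minutes
Unavailability fraction = (100 - 99.0) / 100
Allowed downtime = 525600 * (100 - 99.0) / 100
Allowed downtime = 5256.0 minutes

5256.0 minutes


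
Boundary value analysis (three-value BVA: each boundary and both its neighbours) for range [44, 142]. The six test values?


Range: [44, 142]
Boundaries: just below min, min, min+1, max-1, max, just above max
Values: [43, 44, 45, 141, 142, 143]

[43, 44, 45, 141, 142, 143]


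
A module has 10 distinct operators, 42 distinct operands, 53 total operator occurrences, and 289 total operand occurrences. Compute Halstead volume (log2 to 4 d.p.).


Formula: V = N * log2(η), where N = N1 + N2 and η = η1 + η2
η = 10 + 42 = 52
N = 53 + 289 = 342
log2(52) ≈ 5.7004
V = 342 * 5.7004 = 1949.54

1949.54


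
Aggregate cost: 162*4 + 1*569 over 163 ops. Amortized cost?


Formula: Amortized cost = Total cost / Operations
Total cost = (162 * 4) + (1 * 569)
Total cost = 648 + 569 = 1217
Amortized = 1217 / 163 = 7.4663

7.4663


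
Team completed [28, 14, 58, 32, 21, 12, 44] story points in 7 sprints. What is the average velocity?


Formula: Avg velocity = Total points / Number of sprints
Points: [28, 14, 58, 32, 21, 12, 44]
Sum = 28 + 14 + 58 + 32 + 21 + 12 + 44 = 209
Avg velocity = 209 / 7 = 29.86 points/sprint

29.86 points/sprint


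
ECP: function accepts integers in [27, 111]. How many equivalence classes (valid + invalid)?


Valid range: [27, 111]
Class 1: x < 27 — invalid
Class 2: 27 ≤ x ≤ 111 — valid
Class 3: x > 111 — invalid
Total equivalence classes: 3

3 equivalence classes


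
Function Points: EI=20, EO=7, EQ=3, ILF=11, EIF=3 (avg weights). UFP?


UFP = EI*4 + EO*5 + EQ*4 + ILF*10 + EIF*7
UFP = 20*4 + 7*5 + 3*4 + 11*10 + 3*7
UFP = 80 + 35 + 12 + 110 + 21
UFP = 258

258


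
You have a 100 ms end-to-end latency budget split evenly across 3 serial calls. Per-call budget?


Formula: per_stage = total_budget / stages
per_stage = 100 / 3
per_stage = 33.33 ms

33.33 ms


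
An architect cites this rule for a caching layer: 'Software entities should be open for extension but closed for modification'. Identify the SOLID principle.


This describes the Open/Closed Principle (OCP)

Open/Closed Principle (OCP)


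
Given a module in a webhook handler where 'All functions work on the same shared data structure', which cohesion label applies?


Reasoning: Functions share data
Type: Communicational cohesion

Communicational cohesion


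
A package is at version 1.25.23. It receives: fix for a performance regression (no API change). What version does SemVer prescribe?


Current: 1.25.23
Change category: 'fix for a performance regression (no API change)' → patch bump
SemVer rule: patch bump → increment PATCH (MAJOR and MINOR unchanged)
New: 1.25.24

1.25.24


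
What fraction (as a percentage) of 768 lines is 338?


Coverage = covered / total * 100
Coverage = 338 / 768 * 100
Coverage = 44.01%

44.01%


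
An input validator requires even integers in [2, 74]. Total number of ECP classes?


Constraint: even integers in [2, 74]
Class 1: x < 2 — out-of-range invalid
Class 2: x in [2,74] but odd — wrong type invalid
Class 3: x in [2,74] and even — valid
Class 4: x > 74 — out-of-range invalid
Total equivalence classes: 4

4 equivalence classes


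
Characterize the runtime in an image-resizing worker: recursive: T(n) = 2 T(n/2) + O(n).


Reasoning: master theorem case 2 (merge-sort recurrence)
Complexity: O(n log n)

O(n log n)


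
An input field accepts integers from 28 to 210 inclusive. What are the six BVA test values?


Range: [28, 210]
Boundaries: just below min, min, min+1, max-1, max, just above max
Values: [27, 28, 29, 209, 210, 211]

[27, 28, 29, 209, 210, 211]


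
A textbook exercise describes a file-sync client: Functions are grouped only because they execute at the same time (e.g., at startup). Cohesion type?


Reasoning: Related by timing only
Type: Temporal cohesion

Temporal cohesion


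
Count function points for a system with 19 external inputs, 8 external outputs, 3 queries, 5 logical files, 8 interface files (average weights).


UFP = EI*4 + EO*5 + EQ*4 + ILF*10 + EIF*7
UFP = 19*4 + 8*5 + 3*4 + 5*10 + 8*7
UFP = 76 + 40 + 12 + 50 + 56
UFP = 234

234


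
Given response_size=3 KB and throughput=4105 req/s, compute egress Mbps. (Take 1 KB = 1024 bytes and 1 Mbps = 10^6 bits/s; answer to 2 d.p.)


Formula: Mbps = payload_bytes * RPS * 8 / 1e6
Payload per request = 3 KB = 3 * 1024 = 3072 bytes
Total bytes/sec = 3072 * 4105 = 12610560
Total bits/sec = 12610560 * 8 = 100884480
Mbps = 100884480 / 1e6 = 100.88

100.88 Mbps


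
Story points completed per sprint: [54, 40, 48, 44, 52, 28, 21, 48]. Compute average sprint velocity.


Formula: Avg velocity = Total points / Number of sprints
Points: [54, 40, 48, 44, 52, 28, 21, 48]
Sum = 54 + 40 + 48 + 44 + 52 + 28 + 21 + 48 = 335
Avg velocity = 335 / 8 = 41.88 points/sprint

41.88 points/sprint


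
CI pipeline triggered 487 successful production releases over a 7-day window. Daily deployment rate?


Formula: deployments per day = releases / days
= 487 / 7
= 69.571 deploys/day
(equivalently, 487.0 deploys/week)

69.571 deploys/day


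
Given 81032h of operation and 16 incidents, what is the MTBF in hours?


Formula: MTBF = Total operating time / Number of failures
MTBF = 81032 / 16
MTBF = 5064.5 hours

5064.5 hours


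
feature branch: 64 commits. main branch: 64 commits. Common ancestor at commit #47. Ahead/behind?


Common ancestor: commit #47
feature commits after divergence: 64 - 47 = 17
main commits after divergence: 64 - 47 = 17
feature is 17 commits ahead of main
main is 17 commits ahead of feature

feature ahead: 17, main ahead: 17


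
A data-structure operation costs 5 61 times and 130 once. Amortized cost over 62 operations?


Formula: Amortized cost = Total cost / Operations
Total cost = (61 * 5) + (1 * 130)
Total cost = 305 + 130 = 435
Amortized = 435 / 62 = 7.0161

7.0161


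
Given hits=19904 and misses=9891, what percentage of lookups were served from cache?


Formula: hit rate = hits / (hits + misses) * 100
hit rate = 19904 / (19904 + 9891) * 100
hit rate = 19904 / 29795 * 100
hit rate = 66.8%

66.8%


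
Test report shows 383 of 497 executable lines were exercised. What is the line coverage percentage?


Coverage = covered / total * 100
Coverage = 383 / 497 * 100
Coverage = 77.06%

77.06%


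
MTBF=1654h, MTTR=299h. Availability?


Availability = MTBF / (MTBF + MTTR)
Availability = 1654 / (1654 + 299)
Availability = 1654 / 1953
Availability = 84.6902%

84.6902%


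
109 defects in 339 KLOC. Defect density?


Defect density = defects / KLOC
Defect density = 109 / 339
Defect density = 0.322 defects/KLOC

0.322 defects/KLOC


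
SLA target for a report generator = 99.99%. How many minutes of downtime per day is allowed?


Formula: allowed downtime = period * (100 - SLA) / 100
Period (day) = 1440 minutes
Unavailability fraction = (100 - 99.99) / 100
Allowed downtime = 1440 * (100 - 99.99) / 100
Allowed downtime = 0.144 minutes

0.144 minutes


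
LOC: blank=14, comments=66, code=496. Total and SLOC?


Total LOC = blank + comment + code
Total LOC = 14 + 66 + 496 = 576
SLOC (source only) = code = 496

Total LOC: 576, SLOC: 496


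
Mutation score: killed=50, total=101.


Mutation score = killed / total * 100
Mutation score = 50 / 101 * 100
Mutation score = 49.5%

49.5%


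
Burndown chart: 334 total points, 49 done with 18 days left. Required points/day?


Formula: Required rate = Remaining points / Days left
Remaining = 334 - 49 = 285 points
Required rate = 285 / 18 = 15.83 points/day

15.83 points/day


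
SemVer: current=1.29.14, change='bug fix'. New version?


Current: 1.29.14
Change category: 'bug fix' → patch bump
SemVer rule: patch bump → increment PATCH (MAJOR and MINOR unchanged)
New: 1.29.15

1.29.15


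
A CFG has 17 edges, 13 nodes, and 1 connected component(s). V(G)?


Formula: V(G) = E - N + 2P
V(G) = 17 - 13 + 2*1
V(G) = 4 + 2
V(G) = 6

6


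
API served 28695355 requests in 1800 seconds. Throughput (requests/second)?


Formula: throughput = requests / seconds
throughput = 28695355 / 1800
throughput = 15941.86 requests/second

15941.86 requests/second


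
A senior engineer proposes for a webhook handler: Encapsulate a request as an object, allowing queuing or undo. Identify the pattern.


This matches the Command pattern

Command


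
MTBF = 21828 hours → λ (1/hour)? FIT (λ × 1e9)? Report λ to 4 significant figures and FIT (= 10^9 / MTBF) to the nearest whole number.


Formula: λ = 1 / MTBF; FIT = λ × 1e9 = 1e9 / MTBF
λ = 1 / 21828 ≈ 4.581e-05 failures/hour
FIT = 1e9 / 21828 ≈ 45813 failures per 1e9 hours (nearest whole number)

λ = 4.581e-05 /h, FIT = 45813


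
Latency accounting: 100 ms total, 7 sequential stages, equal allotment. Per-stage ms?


Formula: per_stage = total_budget / stages
per_stage = 100 / 7
per_stage = 14.29 ms

14.29 ms


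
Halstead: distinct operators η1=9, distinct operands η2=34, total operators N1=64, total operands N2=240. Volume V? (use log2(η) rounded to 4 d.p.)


Formula: V = N * log2(η), where N = N1 + N2 and η = η1 + η2
η = 9 + 34 = 43
N = 64 + 240 = 304
log2(43) ≈ 5.4263
V = 304 * 5.4263 = 1649.60

1649.60


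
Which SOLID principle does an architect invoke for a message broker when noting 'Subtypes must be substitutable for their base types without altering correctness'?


This describes the Liskov Substitution Principle (LSP)

Liskov Substitution Principle (LSP)


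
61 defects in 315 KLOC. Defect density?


Defect density = defects / KLOC
Defect density = 61 / 315
Defect density = 0.194 defects/KLOC

0.194 defects/KLOC


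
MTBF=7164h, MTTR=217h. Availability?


Availability = MTBF / (MTBF + MTTR)
Availability = 7164 / (7164 + 217)
Availability = 7164 / 7381
Availability = 97.06%

97.06%


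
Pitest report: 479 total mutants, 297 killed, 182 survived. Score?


Mutation score = killed / total * 100
Mutation score = 297 / 479 * 100
Mutation score = 62.0%

62.0%


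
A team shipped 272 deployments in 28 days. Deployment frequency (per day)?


Formula: deployments per day = releases / days
= 272 / 28
= 9.714 deploys/day
(equivalently, 68.0 deploys/week)

9.714 deploys/day


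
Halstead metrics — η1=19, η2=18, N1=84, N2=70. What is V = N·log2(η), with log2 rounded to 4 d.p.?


Formula: V = N * log2(η), where N = N1 + N2 and η = η1 + η2
η = 19 + 18 = 37
N = 84 + 70 = 154
log2(37) ≈ 5.2095
V = 154 * 5.2095 = 802.26

802.26


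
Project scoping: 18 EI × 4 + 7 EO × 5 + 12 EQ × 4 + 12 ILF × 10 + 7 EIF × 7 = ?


UFP = EI*4 + EO*5 + EQ*4 + ILF*10 + EIF*7
UFP = 18*4 + 7*5 + 12*4 + 12*10 + 7*7
UFP = 72 + 35 + 48 + 120 + 49
UFP = 324

324


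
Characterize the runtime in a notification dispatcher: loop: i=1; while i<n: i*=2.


Reasoning: i doubles each step so iterations are log2(n)
Complexity: O(log n)

O(log n)


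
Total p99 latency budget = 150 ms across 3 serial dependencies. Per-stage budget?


Formula: per_stage = total_budget / stages
per_stage = 150 / 3
per_stage = 50.0 ms

50.0 ms


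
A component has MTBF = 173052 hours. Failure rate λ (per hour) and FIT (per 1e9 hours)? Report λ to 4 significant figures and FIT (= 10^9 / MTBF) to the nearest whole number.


Formula: λ = 1 / MTBF; FIT = λ × 1e9 = 1e9 / MTBF
λ = 1 / 173052 ≈ 5.779e-06 failures/hour
FIT = 1e9 / 173052 ≈ 5779 failures per 1e9 hours (nearest whole number)

λ = 5.779e-06 /h, FIT = 5779


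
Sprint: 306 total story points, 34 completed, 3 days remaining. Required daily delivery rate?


Formula: Required rate = Remaining points / Days left
Remaining = 306 - 34 = 272 points
Required rate = 272 / 3 = 90.67 points/day

90.67 points/day


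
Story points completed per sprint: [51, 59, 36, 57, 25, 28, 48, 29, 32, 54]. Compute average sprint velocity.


Formula: Avg velocity = Total points / Number of sprints
Points: [51, 59, 36, 57, 25, 28, 48, 29, 32, 54]
Sum = 51 + 59 + 36 + 57 + 25 + 28 + 48 + 29 + 32 + 54 = 419
Avg velocity = 419 / 10 = 41.9 points/sprint

41.9 points/sprint


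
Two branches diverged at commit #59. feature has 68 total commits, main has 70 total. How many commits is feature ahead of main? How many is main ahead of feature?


Common ancestor: commit #59
feature commits after divergence: 68 - 59 = 9
main commits after divergence: 70 - 59 = 11
feature is 9 commits ahead of main
main is 11 commits ahead of feature

feature ahead: 9, main ahead: 11


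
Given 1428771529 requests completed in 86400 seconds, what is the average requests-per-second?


Formula: throughput = requests / seconds
throughput = 1428771529 / 86400
throughput = 16536.71 requests/second

16536.71 requests/second


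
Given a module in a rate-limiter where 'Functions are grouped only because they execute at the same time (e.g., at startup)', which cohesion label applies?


Reasoning: Related by timing only
Type: Temporal cohesion

Temporal cohesion


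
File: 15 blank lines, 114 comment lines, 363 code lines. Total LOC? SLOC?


Total LOC = blank + comment + code
Total LOC = 15 + 114 + 363 = 492
SLOC (source only) = code = 363

Total LOC: 492, SLOC: 363


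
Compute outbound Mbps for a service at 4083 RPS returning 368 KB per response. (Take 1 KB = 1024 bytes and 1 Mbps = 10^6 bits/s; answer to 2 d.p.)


Formula: Mbps = payload_bytes * RPS * 8 / 1e6
Payload per request = 368 KB = 368 * 1024 = 376832 bytes
Total bytes/sec = 376832 * 4083 = 1538605056
Total bits/sec = 1538605056 * 8 = 12308840448
Mbps = 12308840448 / 1e6 = 12308.84

12308.84 Mbps


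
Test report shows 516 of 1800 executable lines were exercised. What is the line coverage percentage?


Coverage = covered / total * 100
Coverage = 516 / 1800 * 100
Coverage = 28.67%

28.67%


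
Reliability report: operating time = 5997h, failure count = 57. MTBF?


Formula: MTBF = Total operating time / Number of failures
MTBF = 5997 / 57
MTBF = 105.21 hours

105.21 hours


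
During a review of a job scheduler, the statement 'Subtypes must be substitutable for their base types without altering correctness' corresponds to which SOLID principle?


This describes the Liskov Substitution Principle (LSP)

Liskov Substitution Principle (LSP)


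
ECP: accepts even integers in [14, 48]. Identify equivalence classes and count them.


Constraint: even integers in [14, 48]
Class 1: x < 14 — out-of-range invalid
Class 2: x in [14,48] but odd — wrong type invalid
Class 3: x in [14,48] and even — valid
Class 4: x > 48 — out-of-range invalid
Total equivalence classes: 4

4 equivalence classes


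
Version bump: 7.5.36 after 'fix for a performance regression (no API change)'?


Current: 7.5.36
Change category: 'fix for a performance regression (no API change)' → patch bump
SemVer rule: patch bump → increment PATCH (MAJOR and MINOR unchanged)
New: 7.5.37

7.5.37


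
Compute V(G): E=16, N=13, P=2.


Formula: V(G) = E - N + 2P
V(G) = 16 - 13 + 2*2
V(G) = 3 + 4
V(G) = 7

7


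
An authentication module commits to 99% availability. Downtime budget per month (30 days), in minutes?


Formula: allowed downtime = period * (100 - SLA) / 100
Period (month (30 days)) = 43200 minutes
Unavailability fraction = (100 - 99.0) / 100
Allowed downtime = 43200 * (100 - 99.0) / 100
Allowed downtime = 432.0 minutes

432.0 minutes


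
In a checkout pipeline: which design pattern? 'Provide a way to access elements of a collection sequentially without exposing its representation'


This matches the Iterator pattern

Iterator


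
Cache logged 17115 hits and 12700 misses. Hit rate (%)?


Formula: hit rate = hits / (hits + misses) * 100
hit rate = 17115 / (17115 + 12700) * 100
hit rate = 17115 / 29815 * 100
hit rate = 57.4%

57.4%
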